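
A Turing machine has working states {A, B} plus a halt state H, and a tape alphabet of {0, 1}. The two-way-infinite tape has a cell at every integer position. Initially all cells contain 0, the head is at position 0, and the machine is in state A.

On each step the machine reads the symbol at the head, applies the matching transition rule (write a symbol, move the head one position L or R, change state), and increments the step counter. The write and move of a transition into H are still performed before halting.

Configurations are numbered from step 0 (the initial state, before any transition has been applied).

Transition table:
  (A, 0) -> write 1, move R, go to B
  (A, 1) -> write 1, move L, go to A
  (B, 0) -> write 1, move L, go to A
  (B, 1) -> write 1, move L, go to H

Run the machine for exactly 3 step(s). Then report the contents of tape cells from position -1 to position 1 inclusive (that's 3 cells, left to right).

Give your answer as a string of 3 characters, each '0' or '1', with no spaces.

Step 1: in state A at pos 0, read 0 -> (A,0)->write 1,move R,goto B. Now: state=B, head=1, tape[-1..2]=0100 (head:   ^)
Step 2: in state B at pos 1, read 0 -> (B,0)->write 1,move L,goto A. Now: state=A, head=0, tape[-1..2]=0110 (head:  ^)
Step 3: in state A at pos 0, read 1 -> (A,1)->write 1,move L,goto A. Now: state=A, head=-1, tape[-2..2]=00110 (head:  ^)

Answer: 011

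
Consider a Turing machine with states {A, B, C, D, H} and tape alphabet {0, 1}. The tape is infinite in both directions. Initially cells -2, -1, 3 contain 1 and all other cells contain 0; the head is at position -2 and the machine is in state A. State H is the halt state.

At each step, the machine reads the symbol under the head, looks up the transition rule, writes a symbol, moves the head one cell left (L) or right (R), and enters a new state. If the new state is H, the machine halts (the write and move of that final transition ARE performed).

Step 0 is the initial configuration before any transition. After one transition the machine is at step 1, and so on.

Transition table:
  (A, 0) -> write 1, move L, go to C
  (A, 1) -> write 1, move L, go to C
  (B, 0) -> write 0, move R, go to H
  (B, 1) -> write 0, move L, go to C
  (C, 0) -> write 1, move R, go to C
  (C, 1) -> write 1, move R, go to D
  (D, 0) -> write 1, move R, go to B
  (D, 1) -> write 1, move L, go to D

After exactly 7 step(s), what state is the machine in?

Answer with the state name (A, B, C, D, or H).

Answer: B

Derivation:
Step 1: in state A at pos -2, read 1 -> (A,1)->write 1,move L,goto C. Now: state=C, head=-3, tape[-4..4]=001100010 (head:  ^)
Step 2: in state C at pos -3, read 0 -> (C,0)->write 1,move R,goto C. Now: state=C, head=-2, tape[-4..4]=011100010 (head:   ^)
Step 3: in state C at pos -2, read 1 -> (C,1)->write 1,move R,goto D. Now: state=D, head=-1, tape[-4..4]=011100010 (head:    ^)
Step 4: in state D at pos -1, read 1 -> (D,1)->write 1,move L,goto D. Now: state=D, head=-2, tape[-4..4]=011100010 (head:   ^)
Step 5: in state D at pos -2, read 1 -> (D,1)->write 1,move L,goto D. Now: state=D, head=-3, tape[-4..4]=011100010 (head:  ^)
Step 6: in state D at pos -3, read 1 -> (D,1)->write 1,move L,goto D. Now: state=D, head=-4, tape[-5..4]=0011100010 (head:  ^)
Step 7: in state D at pos -4, read 0 -> (D,0)->write 1,move R,goto B. Now: state=B, head=-3, tape[-5..4]=0111100010 (head:   ^)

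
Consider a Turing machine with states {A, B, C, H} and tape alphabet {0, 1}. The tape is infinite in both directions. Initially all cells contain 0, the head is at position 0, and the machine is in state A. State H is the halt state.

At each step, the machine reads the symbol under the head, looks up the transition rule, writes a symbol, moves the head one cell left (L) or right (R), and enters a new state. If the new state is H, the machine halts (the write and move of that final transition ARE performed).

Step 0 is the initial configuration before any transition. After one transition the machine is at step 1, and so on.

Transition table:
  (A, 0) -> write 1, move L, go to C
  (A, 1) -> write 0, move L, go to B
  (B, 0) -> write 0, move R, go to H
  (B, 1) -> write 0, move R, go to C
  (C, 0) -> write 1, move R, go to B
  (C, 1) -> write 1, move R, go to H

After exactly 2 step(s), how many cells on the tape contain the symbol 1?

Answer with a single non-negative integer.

Answer: 2

Derivation:
Step 1: in state A at pos 0, read 0 -> (A,0)->write 1,move L,goto C. Now: state=C, head=-1, tape[-2..1]=0010 (head:  ^)
Step 2: in state C at pos -1, read 0 -> (C,0)->write 1,move R,goto B. Now: state=B, head=0, tape[-2..1]=0110 (head:   ^)
Cells containing 1 after step 2: {-1, 0} -> 2 cell(s)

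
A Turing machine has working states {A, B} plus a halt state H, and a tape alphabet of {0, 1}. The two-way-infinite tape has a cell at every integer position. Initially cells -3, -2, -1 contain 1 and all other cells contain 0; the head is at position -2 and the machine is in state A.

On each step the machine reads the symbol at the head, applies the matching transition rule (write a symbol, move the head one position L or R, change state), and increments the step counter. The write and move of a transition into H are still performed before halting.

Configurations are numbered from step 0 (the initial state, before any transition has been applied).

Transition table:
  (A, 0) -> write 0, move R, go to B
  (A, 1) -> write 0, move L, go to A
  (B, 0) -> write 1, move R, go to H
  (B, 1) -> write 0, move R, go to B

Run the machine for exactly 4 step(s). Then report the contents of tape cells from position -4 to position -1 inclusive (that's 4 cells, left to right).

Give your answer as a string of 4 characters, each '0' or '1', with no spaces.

Step 1: in state A at pos -2, read 1 -> (A,1)->write 0,move L,goto A. Now: state=A, head=-3, tape[-4..0]=01010 (head:  ^)
Step 2: in state A at pos -3, read 1 -> (A,1)->write 0,move L,goto A. Now: state=A, head=-4, tape[-5..0]=000010 (head:  ^)
Step 3: in state A at pos -4, read 0 -> (A,0)->write 0,move R,goto B. Now: state=B, head=-3, tape[-5..0]=000010 (head:   ^)
Step 4: in state B at pos -3, read 0 -> (B,0)->write 1,move R,goto H. Now: state=H, head=-2, tape[-5..0]=001010 (head:    ^)

Answer: 0101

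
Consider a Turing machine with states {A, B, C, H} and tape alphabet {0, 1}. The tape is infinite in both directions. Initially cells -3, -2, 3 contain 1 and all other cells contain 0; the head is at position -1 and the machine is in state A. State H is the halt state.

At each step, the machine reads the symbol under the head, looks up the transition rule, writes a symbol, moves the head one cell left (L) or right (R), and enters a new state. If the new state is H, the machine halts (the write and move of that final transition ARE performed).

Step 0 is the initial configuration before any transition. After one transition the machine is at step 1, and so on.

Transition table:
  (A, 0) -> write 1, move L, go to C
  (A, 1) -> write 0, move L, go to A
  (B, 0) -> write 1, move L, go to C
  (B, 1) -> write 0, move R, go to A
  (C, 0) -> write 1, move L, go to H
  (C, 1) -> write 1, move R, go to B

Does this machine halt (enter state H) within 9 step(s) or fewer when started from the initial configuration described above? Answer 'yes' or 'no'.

Step 1: in state A at pos -1, read 0 -> (A,0)->write 1,move L,goto C. Now: state=C, head=-2, tape[-4..4]=011100010 (head:   ^)
Step 2: in state C at pos -2, read 1 -> (C,1)->write 1,move R,goto B. Now: state=B, head=-1, tape[-4..4]=011100010 (head:    ^)
Step 3: in state B at pos -1, read 1 -> (B,1)->write 0,move R,goto A. Now: state=A, head=0, tape[-4..4]=011000010 (head:     ^)
Step 4: in state A at pos 0, read 0 -> (A,0)->write 1,move L,goto C. Now: state=C, head=-1, tape[-4..4]=011010010 (head:    ^)
Step 5: in state C at pos -1, read 0 -> (C,0)->write 1,move L,goto H. Now: state=H, head=-2, tape[-4..4]=011110010 (head:   ^)
State H reached at step 5; 5 <= 9 -> yes

Answer: yes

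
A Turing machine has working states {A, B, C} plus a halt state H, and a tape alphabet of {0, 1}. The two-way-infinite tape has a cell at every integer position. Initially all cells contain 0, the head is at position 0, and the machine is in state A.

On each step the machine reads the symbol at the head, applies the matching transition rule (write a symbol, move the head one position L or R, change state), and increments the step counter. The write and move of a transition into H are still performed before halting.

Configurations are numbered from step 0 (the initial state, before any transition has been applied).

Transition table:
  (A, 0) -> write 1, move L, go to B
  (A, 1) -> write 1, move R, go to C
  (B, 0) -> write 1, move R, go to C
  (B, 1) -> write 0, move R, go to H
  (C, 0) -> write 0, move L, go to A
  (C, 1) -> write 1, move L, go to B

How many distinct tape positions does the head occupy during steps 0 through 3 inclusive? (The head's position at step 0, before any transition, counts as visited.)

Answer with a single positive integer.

Step 1: in state A at pos 0, read 0 -> (A,0)->write 1,move L,goto B. Now: state=B, head=-1, tape[-2..1]=0010 (head:  ^)
Step 2: in state B at pos -1, read 0 -> (B,0)->write 1,move R,goto C. Now: state=C, head=0, tape[-2..1]=0110 (head:   ^)
Step 3: in state C at pos 0, read 1 -> (C,1)->write 1,move L,goto B. Now: state=B, head=-1, tape[-2..1]=0110 (head:  ^)
Head positions at steps 0..3: starting at 0, distinct positions visited = {-1, 0} -> 2 position(s)

Answer: 2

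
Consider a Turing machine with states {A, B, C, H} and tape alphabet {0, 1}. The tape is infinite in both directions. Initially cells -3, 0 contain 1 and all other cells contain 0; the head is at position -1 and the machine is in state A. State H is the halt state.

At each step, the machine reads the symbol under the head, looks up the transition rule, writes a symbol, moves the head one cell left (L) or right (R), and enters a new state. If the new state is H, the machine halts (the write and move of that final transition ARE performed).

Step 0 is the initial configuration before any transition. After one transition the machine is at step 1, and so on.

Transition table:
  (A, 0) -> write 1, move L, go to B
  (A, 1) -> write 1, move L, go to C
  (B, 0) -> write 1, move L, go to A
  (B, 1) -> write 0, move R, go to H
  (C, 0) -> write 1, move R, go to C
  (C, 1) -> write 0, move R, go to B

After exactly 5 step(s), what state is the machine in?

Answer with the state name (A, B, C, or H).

Answer: B

Derivation:
Step 1: in state A at pos -1, read 0 -> (A,0)->write 1,move L,goto B. Now: state=B, head=-2, tape[-4..1]=010110 (head:   ^)
Step 2: in state B at pos -2, read 0 -> (B,0)->write 1,move L,goto A. Now: state=A, head=-3, tape[-4..1]=011110 (head:  ^)
Step 3: in state A at pos -3, read 1 -> (A,1)->write 1,move L,goto C. Now: state=C, head=-4, tape[-5..1]=0011110 (head:  ^)
Step 4: in state C at pos -4, read 0 -> (C,0)->write 1,move R,goto C. Now: state=C, head=-3, tape[-5..1]=0111110 (head:   ^)
Step 5: in state C at pos -3, read 1 -> (C,1)->write 0,move R,goto B. Now: state=B, head=-2, tape[-5..1]=0101110 (head:    ^)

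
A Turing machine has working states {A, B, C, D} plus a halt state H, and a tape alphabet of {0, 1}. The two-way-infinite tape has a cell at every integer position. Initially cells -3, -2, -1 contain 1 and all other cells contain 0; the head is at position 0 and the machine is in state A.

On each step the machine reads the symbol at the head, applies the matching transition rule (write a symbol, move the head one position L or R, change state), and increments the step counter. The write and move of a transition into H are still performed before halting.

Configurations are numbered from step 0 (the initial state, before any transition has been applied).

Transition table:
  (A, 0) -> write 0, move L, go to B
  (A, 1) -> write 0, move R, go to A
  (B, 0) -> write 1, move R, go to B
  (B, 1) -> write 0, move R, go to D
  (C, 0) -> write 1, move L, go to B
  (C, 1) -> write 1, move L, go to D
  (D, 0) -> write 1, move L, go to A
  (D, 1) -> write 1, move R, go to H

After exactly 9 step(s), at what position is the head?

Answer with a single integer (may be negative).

Step 1: in state A at pos 0, read 0 -> (A,0)->write 0,move L,goto B. Now: state=B, head=-1, tape[-4..1]=011100 (head:    ^)
Step 2: in state B at pos -1, read 1 -> (B,1)->write 0,move R,goto D. Now: state=D, head=0, tape[-4..1]=011000 (head:     ^)
Step 3: in state D at pos 0, read 0 -> (D,0)->write 1,move L,goto A. Now: state=A, head=-1, tape[-4..1]=011010 (head:    ^)
Step 4: in state A at pos -1, read 0 -> (A,0)->write 0,move L,goto B. Now: state=B, head=-2, tape[-4..1]=011010 (head:   ^)
Step 5: in state B at pos -2, read 1 -> (B,1)->write 0,move R,goto D. Now: state=D, head=-1, tape[-4..1]=010010 (head:    ^)
Step 6: in state D at pos -1, read 0 -> (D,0)->write 1,move L,goto A. Now: state=A, head=-2, tape[-4..1]=010110 (head:   ^)
Step 7: in state A at pos -2, read 0 -> (A,0)->write 0,move L,goto B. Now: state=B, head=-3, tape[-4..1]=010110 (head:  ^)
Step 8: in state B at pos -3, read 1 -> (B,1)->write 0,move R,goto D. Now: state=D, head=-2, tape[-4..1]=000110 (head:   ^)
Step 9: in state D at pos -2, read 0 -> (D,0)->write 1,move L,goto A. Now: state=A, head=-3, tape[-4..1]=001110 (head:  ^)

Answer: -3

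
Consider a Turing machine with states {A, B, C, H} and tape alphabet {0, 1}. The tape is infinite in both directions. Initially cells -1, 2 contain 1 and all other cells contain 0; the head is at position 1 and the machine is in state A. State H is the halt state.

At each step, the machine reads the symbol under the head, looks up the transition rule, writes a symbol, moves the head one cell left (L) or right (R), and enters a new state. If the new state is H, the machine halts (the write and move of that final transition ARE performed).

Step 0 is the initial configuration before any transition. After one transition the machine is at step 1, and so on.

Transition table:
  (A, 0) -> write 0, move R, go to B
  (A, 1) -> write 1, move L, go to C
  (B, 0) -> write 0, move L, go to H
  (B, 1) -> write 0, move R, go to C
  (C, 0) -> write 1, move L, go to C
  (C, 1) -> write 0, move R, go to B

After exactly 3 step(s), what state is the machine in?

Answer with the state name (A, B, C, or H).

Step 1: in state A at pos 1, read 0 -> (A,0)->write 0,move R,goto B. Now: state=B, head=2, tape[-2..3]=010010 (head:     ^)
Step 2: in state B at pos 2, read 1 -> (B,1)->write 0,move R,goto C. Now: state=C, head=3, tape[-2..4]=0100000 (head:      ^)
Step 3: in state C at pos 3, read 0 -> (C,0)->write 1,move L,goto C. Now: state=C, head=2, tape[-2..4]=0100010 (head:     ^)

Answer: C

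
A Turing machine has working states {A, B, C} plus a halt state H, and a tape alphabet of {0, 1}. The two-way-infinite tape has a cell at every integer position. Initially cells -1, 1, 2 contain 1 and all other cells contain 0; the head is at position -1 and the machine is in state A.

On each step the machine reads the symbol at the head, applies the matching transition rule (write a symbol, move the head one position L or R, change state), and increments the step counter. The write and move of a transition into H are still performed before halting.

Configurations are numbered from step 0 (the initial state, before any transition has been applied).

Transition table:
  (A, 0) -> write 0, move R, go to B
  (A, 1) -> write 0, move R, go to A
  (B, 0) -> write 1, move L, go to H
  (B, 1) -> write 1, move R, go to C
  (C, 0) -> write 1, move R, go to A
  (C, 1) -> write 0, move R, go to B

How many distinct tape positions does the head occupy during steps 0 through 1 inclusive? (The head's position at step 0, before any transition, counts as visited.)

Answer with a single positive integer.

Step 1: in state A at pos -1, read 1 -> (A,1)->write 0,move R,goto A. Now: state=A, head=0, tape[-2..3]=000110 (head:   ^)
Head positions at steps 0..1: starting at -1, distinct positions visited = {-1, 0} -> 2 position(s)

Answer: 2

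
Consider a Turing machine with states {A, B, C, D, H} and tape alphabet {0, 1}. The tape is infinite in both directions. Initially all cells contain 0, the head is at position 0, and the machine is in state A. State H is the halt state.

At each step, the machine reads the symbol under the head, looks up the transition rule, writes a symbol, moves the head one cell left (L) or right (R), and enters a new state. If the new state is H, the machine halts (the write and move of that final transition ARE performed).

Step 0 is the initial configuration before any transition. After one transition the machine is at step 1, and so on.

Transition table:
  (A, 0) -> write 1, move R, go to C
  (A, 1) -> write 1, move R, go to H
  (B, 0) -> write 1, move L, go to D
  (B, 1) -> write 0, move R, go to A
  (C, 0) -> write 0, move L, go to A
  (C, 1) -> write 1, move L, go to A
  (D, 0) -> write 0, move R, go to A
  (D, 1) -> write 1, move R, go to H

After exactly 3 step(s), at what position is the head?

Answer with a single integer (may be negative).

Step 1: in state A at pos 0, read 0 -> (A,0)->write 1,move R,goto C. Now: state=C, head=1, tape[-1..2]=0100 (head:   ^)
Step 2: in state C at pos 1, read 0 -> (C,0)->write 0,move L,goto A. Now: state=A, head=0, tape[-1..2]=0100 (head:  ^)
Step 3: in state A at pos 0, read 1 -> (A,1)->write 1,move R,goto H. Now: state=H, head=1, tape[-1..2]=0100 (head:   ^)

Answer: 1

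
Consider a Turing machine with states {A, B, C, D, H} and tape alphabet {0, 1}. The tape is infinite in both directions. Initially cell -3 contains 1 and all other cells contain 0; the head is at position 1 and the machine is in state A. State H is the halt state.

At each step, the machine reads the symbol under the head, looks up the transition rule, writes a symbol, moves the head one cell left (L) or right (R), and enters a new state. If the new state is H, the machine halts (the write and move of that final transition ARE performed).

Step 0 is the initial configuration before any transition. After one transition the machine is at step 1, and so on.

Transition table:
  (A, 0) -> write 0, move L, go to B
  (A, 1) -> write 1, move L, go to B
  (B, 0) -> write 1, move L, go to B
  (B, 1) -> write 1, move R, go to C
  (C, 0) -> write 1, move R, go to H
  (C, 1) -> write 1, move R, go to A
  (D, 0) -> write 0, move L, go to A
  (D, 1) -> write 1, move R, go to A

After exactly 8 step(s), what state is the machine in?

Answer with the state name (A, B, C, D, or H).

Answer: C

Derivation:
Step 1: in state A at pos 1, read 0 -> (A,0)->write 0,move L,goto B. Now: state=B, head=0, tape[-4..2]=0100000 (head:     ^)
Step 2: in state B at pos 0, read 0 -> (B,0)->write 1,move L,goto B. Now: state=B, head=-1, tape[-4..2]=0100100 (head:    ^)
Step 3: in state B at pos -1, read 0 -> (B,0)->write 1,move L,goto B. Now: state=B, head=-2, tape[-4..2]=0101100 (head:   ^)
Step 4: in state B at pos -2, read 0 -> (B,0)->write 1,move L,goto B. Now: state=B, head=-3, tape[-4..2]=0111100 (head:  ^)
Step 5: in state B at pos -3, read 1 -> (B,1)->write 1,move R,goto C. Now: state=C, head=-2, tape[-4..2]=0111100 (head:   ^)
Step 6: in state C at pos -2, read 1 -> (C,1)->write 1,move R,goto A. Now: state=A, head=-1, tape[-4..2]=0111100 (head:    ^)
Step 7: in state A at pos -1, read 1 -> (A,1)->write 1,move L,goto B. Now: state=B, head=-2, tape[-4..2]=0111100 (head:   ^)
Step 8: in state B at pos -2, read 1 -> (B,1)->write 1,move R,goto C. Now: state=C, head=-1, tape[-4..2]=0111100 (head:    ^)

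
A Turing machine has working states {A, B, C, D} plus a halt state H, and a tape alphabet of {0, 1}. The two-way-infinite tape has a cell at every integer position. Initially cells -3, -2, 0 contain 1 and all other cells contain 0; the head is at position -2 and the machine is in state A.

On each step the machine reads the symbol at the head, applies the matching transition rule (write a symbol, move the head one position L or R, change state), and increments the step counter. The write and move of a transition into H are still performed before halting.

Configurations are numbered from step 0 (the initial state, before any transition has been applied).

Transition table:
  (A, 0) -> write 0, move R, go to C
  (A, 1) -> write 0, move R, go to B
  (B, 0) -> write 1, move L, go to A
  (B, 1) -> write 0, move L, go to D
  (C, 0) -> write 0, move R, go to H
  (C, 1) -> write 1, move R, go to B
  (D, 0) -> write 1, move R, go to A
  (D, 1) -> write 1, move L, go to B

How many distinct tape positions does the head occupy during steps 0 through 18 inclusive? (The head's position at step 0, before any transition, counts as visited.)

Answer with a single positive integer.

Answer: 6

Derivation:
Step 1: in state A at pos -2, read 1 -> (A,1)->write 0,move R,goto B. Now: state=B, head=-1, tape[-4..1]=010010 (head:    ^)
Step 2: in state B at pos -1, read 0 -> (B,0)->write 1,move L,goto A. Now: state=A, head=-2, tape[-4..1]=010110 (head:   ^)
Step 3: in state A at pos -2, read 0 -> (A,0)->write 0,move R,goto C. Now: state=C, head=-1, tape[-4..1]=010110 (head:    ^)
Step 4: in state C at pos -1, read 1 -> (C,1)->write 1,move R,goto B. Now: state=B, head=0, tape[-4..1]=010110 (head:     ^)
Step 5: in state B at pos 0, read 1 -> (B,1)->write 0,move L,goto D. Now: state=D, head=-1, tape[-4..1]=010100 (head:    ^)
Step 6: in state D at pos -1, read 1 -> (D,1)->write 1,move L,goto B. Now: state=B, head=-2, tape[-4..1]=010100 (head:   ^)
Step 7: in state B at pos -2, read 0 -> (B,0)->write 1,move L,goto A. Now: state=A, head=-3, tape[-4..1]=011100 (head:  ^)
Step 8: in state A at pos -3, read 1 -> (A,1)->write 0,move R,goto B. Now: state=B, head=-2, tape[-4..1]=001100 (head:   ^)
Step 9: in state B at pos -2, read 1 -> (B,1)->write 0,move L,goto D. Now: state=D, head=-3, tape[-4..1]=000100 (head:  ^)
Step 10: in state D at pos -3, read 0 -> (D,0)->write 1,move R,goto A. Now: state=A, head=-2, tape[-4..1]=010100 (head:   ^)
Step 11: in state A at pos -2, read 0 -> (A,0)->write 0,move R,goto C. Now: state=C, head=-1, tape[-4..1]=010100 (head:    ^)
Step 12: in state C at pos -1, read 1 -> (C,1)->write 1,move R,goto B. Now: state=B, head=0, tape[-4..1]=010100 (head:     ^)
Step 13: in state B at pos 0, read 0 -> (B,0)->write 1,move L,goto A. Now: state=A, head=-1, tape[-4..1]=010110 (head:    ^)
Step 14: in state A at pos -1, read 1 -> (A,1)->write 0,move R,goto B. Now: state=B, head=0, tape[-4..1]=010010 (head:     ^)
Step 15: in state B at pos 0, read 1 -> (B,1)->write 0,move L,goto D. Now: state=D, head=-1, tape[-4..1]=010000 (head:    ^)
Step 16: in state D at pos -1, read 0 -> (D,0)->write 1,move R,goto A. Now: state=A, head=0, tape[-4..1]=010100 (head:     ^)
Step 17: in state A at pos 0, read 0 -> (A,0)->write 0,move R,goto C. Now: state=C, head=1, tape[-4..2]=0101000 (head:      ^)
Step 18: in state C at pos 1, read 0 -> (C,0)->write 0,move R,goto H. Now: state=H, head=2, tape[-4..3]=01010000 (head:       ^)
Head positions at steps 0..18: starting at -2, distinct positions visited = {-3, -2, -1, 0, 1, 2} -> 6 position(s)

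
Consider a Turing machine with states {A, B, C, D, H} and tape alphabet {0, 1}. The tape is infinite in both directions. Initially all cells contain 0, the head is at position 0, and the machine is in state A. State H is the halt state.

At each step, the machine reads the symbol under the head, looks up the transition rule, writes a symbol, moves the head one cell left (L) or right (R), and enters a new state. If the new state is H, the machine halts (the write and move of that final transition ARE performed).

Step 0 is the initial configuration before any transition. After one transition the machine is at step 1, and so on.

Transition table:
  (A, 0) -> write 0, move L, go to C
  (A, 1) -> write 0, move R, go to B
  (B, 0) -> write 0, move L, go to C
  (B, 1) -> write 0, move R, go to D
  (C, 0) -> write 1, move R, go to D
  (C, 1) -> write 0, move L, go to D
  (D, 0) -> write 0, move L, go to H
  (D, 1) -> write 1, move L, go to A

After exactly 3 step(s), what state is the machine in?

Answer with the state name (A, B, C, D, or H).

Answer: H

Derivation:
Step 1: in state A at pos 0, read 0 -> (A,0)->write 0,move L,goto C. Now: state=C, head=-1, tape[-2..1]=0000 (head:  ^)
Step 2: in state C at pos -1, read 0 -> (C,0)->write 1,move R,goto D. Now: state=D, head=0, tape[-2..1]=0100 (head:   ^)
Step 3: in state D at pos 0, read 0 -> (D,0)->write 0,move L,goto H. Now: state=H, head=-1, tape[-2..1]=0100 (head:  ^)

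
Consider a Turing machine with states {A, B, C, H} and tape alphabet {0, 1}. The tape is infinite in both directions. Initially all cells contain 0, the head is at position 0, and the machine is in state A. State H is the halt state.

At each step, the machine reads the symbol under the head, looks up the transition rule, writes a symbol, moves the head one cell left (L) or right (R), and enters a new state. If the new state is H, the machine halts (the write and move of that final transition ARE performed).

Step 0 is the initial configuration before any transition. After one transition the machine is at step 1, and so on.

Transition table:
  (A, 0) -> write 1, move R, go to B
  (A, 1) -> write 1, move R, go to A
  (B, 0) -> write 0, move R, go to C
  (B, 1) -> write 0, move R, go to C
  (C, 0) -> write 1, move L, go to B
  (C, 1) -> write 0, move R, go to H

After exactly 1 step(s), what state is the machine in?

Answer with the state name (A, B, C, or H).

Answer: B

Derivation:
Step 1: in state A at pos 0, read 0 -> (A,0)->write 1,move R,goto B. Now: state=B, head=1, tape[-1..2]=0100 (head:   ^)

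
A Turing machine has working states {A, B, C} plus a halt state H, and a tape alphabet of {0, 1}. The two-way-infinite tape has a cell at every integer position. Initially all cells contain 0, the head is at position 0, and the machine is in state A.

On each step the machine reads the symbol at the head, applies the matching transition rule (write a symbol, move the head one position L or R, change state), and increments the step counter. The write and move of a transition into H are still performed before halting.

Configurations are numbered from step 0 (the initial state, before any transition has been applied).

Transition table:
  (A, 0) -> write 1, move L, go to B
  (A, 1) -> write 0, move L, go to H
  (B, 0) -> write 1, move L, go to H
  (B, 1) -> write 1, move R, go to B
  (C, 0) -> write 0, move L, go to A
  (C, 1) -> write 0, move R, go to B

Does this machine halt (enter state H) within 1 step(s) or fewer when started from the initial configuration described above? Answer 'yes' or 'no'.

Answer: no

Derivation:
Step 1: in state A at pos 0, read 0 -> (A,0)->write 1,move L,goto B. Now: state=B, head=-1, tape[-2..1]=0010 (head:  ^)
After 1 step(s): state = B (not H) -> not halted within 1 -> no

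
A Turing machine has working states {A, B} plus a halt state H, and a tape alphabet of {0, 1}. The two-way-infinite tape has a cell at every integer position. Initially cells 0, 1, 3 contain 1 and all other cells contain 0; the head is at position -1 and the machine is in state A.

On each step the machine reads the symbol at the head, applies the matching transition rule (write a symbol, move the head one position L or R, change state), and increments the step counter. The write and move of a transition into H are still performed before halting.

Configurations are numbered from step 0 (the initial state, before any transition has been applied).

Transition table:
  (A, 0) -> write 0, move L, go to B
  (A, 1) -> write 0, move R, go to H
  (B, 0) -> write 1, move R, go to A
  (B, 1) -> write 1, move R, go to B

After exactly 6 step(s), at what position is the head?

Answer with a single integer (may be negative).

Answer: 1

Derivation:
Step 1: in state A at pos -1, read 0 -> (A,0)->write 0,move L,goto B. Now: state=B, head=-2, tape[-3..4]=00011010 (head:  ^)
Step 2: in state B at pos -2, read 0 -> (B,0)->write 1,move R,goto A. Now: state=A, head=-1, tape[-3..4]=01011010 (head:   ^)
Step 3: in state A at pos -1, read 0 -> (A,0)->write 0,move L,goto B. Now: state=B, head=-2, tape[-3..4]=01011010 (head:  ^)
Step 4: in state B at pos -2, read 1 -> (B,1)->write 1,move R,goto B. Now: state=B, head=-1, tape[-3..4]=01011010 (head:   ^)
Step 5: in state B at pos -1, read 0 -> (B,0)->write 1,move R,goto A. Now: state=A, head=0, tape[-3..4]=01111010 (head:    ^)
Step 6: in state A at pos 0, read 1 -> (A,1)->write 0,move R,goto H. Now: state=H, head=1, tape[-3..4]=01101010 (head:     ^)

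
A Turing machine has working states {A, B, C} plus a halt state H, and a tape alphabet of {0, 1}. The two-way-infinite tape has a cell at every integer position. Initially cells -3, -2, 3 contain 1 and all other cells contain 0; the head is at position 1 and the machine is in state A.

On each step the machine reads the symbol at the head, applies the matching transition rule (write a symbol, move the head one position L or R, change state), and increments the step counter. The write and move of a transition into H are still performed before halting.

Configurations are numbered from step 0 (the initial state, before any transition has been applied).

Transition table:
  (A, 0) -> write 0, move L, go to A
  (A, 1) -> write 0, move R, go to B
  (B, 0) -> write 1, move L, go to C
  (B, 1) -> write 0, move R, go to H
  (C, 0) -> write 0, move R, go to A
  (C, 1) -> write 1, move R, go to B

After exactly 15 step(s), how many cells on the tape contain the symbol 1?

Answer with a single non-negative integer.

Step 1: in state A at pos 1, read 0 -> (A,0)->write 0,move L,goto A. Now: state=A, head=0, tape[-4..4]=011000010 (head:     ^)
Step 2: in state A at pos 0, read 0 -> (A,0)->write 0,move L,goto A. Now: state=A, head=-1, tape[-4..4]=011000010 (head:    ^)
Step 3: in state A at pos -1, read 0 -> (A,0)->write 0,move L,goto A. Now: state=A, head=-2, tape[-4..4]=011000010 (head:   ^)
Step 4: in state A at pos -2, read 1 -> (A,1)->write 0,move R,goto B. Now: state=B, head=-1, tape[-4..4]=010000010 (head:    ^)
Step 5: in state B at pos -1, read 0 -> (B,0)->write 1,move L,goto C. Now: state=C, head=-2, tape[-4..4]=010100010 (head:   ^)
Step 6: in state C at pos -2, read 0 -> (C,0)->write 0,move R,goto A. Now: state=A, head=-1, tape[-4..4]=010100010 (head:    ^)
Step 7: in state A at pos -1, read 1 -> (A,1)->write 0,move R,goto B. Now: state=B, head=0, tape[-4..4]=010000010 (head:     ^)
Step 8: in state B at pos 0, read 0 -> (B,0)->write 1,move L,goto C. Now: state=C, head=-1, tape[-4..4]=010010010 (head:    ^)
Step 9: in state C at pos -1, read 0 -> (C,0)->write 0,move R,goto A. Now: state=A, head=0, tape[-4..4]=010010010 (head:     ^)
Step 10: in state A at pos 0, read 1 -> (A,1)->write 0,move R,goto B. Now: state=B, head=1, tape[-4..4]=010000010 (head:      ^)
Step 11: in state B at pos 1, read 0 -> (B,0)->write 1,move L,goto C. Now: state=C, head=0, tape[-4..4]=010001010 (head:     ^)
Step 12: in state C at pos 0, read 0 -> (C,0)->write 0,move R,goto A. Now: state=A, head=1, tape[-4..4]=010001010 (head:      ^)
Step 13: in state A at pos 1, read 1 -> (A,1)->write 0,move R,goto B. Now: state=B, head=2, tape[-4..4]=010000010 (head:       ^)
Step 14: in state B at pos 2, read 0 -> (B,0)->write 1,move L,goto C. Now: state=C, head=1, tape[-4..4]=010000110 (head:      ^)
Step 15: in state C at pos 1, read 0 -> (C,0)->write 0,move R,goto A. Now: state=A, head=2, tape[-4..4]=010000110 (head:       ^)
Cells containing 1 after step 15: {-3, 2, 3} -> 3 cell(s)

Answer: 3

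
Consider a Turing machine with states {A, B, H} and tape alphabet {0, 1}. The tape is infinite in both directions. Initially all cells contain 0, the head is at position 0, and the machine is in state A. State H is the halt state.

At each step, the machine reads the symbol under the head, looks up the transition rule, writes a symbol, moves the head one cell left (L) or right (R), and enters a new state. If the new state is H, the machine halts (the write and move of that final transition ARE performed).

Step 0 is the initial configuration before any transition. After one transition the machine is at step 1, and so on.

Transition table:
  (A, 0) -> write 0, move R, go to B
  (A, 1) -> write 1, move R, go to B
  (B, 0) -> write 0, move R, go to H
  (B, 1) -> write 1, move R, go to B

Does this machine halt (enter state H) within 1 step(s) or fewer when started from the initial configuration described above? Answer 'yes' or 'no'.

Answer: no

Derivation:
Step 1: in state A at pos 0, read 0 -> (A,0)->write 0,move R,goto B. Now: state=B, head=1, tape[-1..2]=0000 (head:   ^)
After 1 step(s): state = B (not H) -> not halted within 1 -> no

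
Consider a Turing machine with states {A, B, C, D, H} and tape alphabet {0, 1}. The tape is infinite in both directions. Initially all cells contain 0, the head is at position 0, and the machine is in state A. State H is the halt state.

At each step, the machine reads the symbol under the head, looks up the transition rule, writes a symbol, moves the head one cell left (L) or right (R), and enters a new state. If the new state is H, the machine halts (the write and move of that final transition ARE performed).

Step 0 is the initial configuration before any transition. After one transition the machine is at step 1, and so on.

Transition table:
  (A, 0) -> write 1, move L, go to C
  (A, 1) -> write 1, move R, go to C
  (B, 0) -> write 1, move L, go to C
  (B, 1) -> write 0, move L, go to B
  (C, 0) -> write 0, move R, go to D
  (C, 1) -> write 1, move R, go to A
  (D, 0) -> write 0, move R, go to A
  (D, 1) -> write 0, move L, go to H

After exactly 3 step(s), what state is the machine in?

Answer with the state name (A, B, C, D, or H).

Answer: H

Derivation:
Step 1: in state A at pos 0, read 0 -> (A,0)->write 1,move L,goto C. Now: state=C, head=-1, tape[-2..1]=0010 (head:  ^)
Step 2: in state C at pos -1, read 0 -> (C,0)->write 0,move R,goto D. Now: state=D, head=0, tape[-2..1]=0010 (head:   ^)
Step 3: in state D at pos 0, read 1 -> (D,1)->write 0,move L,goto H. Now: state=H, head=-1, tape[-2..1]=0000 (head:  ^)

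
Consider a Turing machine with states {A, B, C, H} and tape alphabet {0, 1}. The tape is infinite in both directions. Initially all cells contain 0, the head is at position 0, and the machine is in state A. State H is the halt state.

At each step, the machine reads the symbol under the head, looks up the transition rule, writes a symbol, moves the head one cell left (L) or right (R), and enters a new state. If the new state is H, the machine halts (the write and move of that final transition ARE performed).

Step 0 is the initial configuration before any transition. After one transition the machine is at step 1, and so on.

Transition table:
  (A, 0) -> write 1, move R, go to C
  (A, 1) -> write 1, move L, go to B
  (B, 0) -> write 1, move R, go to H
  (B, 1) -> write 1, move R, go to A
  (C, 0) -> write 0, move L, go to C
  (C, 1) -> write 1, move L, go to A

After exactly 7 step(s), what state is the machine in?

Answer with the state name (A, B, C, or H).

Answer: H

Derivation:
Step 1: in state A at pos 0, read 0 -> (A,0)->write 1,move R,goto C. Now: state=C, head=1, tape[-1..2]=0100 (head:   ^)
Step 2: in state C at pos 1, read 0 -> (C,0)->write 0,move L,goto C. Now: state=C, head=0, tape[-1..2]=0100 (head:  ^)
Step 3: in state C at pos 0, read 1 -> (C,1)->write 1,move L,goto A. Now: state=A, head=-1, tape[-2..2]=00100 (head:  ^)
Step 4: in state A at pos -1, read 0 -> (A,0)->write 1,move R,goto C. Now: state=C, head=0, tape[-2..2]=01100 (head:   ^)
Step 5: in state C at pos 0, read 1 -> (C,1)->write 1,move L,goto A. Now: state=A, head=-1, tape[-2..2]=01100 (head:  ^)
Step 6: in state A at pos -1, read 1 -> (A,1)->write 1,move L,goto B. Now: state=B, head=-2, tape[-3..2]=001100 (head:  ^)
Step 7: in state B at pos -2, read 0 -> (B,0)->write 1,move R,goto H. Now: state=H, head=-1, tape[-3..2]=011100 (head:   ^)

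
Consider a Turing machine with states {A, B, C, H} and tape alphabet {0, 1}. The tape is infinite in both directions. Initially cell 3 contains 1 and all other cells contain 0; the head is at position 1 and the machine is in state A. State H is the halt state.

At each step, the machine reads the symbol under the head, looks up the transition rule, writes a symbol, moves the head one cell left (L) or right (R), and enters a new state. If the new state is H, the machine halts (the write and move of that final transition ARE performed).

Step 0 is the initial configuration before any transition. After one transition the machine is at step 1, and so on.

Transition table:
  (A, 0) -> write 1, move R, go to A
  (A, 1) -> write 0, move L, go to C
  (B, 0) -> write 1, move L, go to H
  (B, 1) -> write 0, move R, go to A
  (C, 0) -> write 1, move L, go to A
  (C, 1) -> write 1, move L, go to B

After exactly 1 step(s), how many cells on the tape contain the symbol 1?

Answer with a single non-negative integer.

Answer: 2

Derivation:
Step 1: in state A at pos 1, read 0 -> (A,0)->write 1,move R,goto A. Now: state=A, head=2, tape[0..4]=01010 (head:   ^)
Cells containing 1 after step 1: {1, 3} -> 2 cell(s)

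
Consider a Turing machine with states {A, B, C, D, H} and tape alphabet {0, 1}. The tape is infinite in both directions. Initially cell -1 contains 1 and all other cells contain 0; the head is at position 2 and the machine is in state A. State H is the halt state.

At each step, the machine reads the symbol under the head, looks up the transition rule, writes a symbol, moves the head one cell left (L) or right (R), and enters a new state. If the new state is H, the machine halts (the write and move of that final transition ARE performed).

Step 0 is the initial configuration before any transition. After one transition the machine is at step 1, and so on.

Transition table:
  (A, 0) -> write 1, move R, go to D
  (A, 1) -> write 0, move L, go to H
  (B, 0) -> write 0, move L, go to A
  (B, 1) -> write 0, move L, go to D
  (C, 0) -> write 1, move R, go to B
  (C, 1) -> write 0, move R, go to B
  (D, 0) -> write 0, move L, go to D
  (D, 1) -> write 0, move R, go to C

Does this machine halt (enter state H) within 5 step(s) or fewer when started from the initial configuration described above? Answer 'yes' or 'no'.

Answer: no

Derivation:
Step 1: in state A at pos 2, read 0 -> (A,0)->write 1,move R,goto D. Now: state=D, head=3, tape[-2..4]=0100100 (head:      ^)
Step 2: in state D at pos 3, read 0 -> (D,0)->write 0,move L,goto D. Now: state=D, head=2, tape[-2..4]=0100100 (head:     ^)
Step 3: in state D at pos 2, read 1 -> (D,1)->write 0,move R,goto C. Now: state=C, head=3, tape[-2..4]=0100000 (head:      ^)
Step 4: in state C at pos 3, read 0 -> (C,0)->write 1,move R,goto B. Now: state=B, head=4, tape[-2..5]=01000100 (head:       ^)
Step 5: in state B at pos 4, read 0 -> (B,0)->write 0,move L,goto A. Now: state=A, head=3, tape[-2..5]=01000100 (head:      ^)
After 5 step(s): state = A (not H) -> not halted within 5 -> no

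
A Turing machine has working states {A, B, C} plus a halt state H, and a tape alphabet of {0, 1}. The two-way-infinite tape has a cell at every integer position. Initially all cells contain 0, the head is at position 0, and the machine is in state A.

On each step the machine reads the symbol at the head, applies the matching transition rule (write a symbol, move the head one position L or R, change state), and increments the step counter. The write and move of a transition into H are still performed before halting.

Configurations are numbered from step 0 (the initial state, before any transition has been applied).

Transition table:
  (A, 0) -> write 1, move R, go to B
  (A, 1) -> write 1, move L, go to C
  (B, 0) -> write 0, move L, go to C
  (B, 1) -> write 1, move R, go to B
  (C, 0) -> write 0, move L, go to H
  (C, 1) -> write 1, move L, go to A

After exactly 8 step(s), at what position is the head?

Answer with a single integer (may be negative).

Answer: -2

Derivation:
Step 1: in state A at pos 0, read 0 -> (A,0)->write 1,move R,goto B. Now: state=B, head=1, tape[-1..2]=0100 (head:   ^)
Step 2: in state B at pos 1, read 0 -> (B,0)->write 0,move L,goto C. Now: state=C, head=0, tape[-1..2]=0100 (head:  ^)
Step 3: in state C at pos 0, read 1 -> (C,1)->write 1,move L,goto A. Now: state=A, head=-1, tape[-2..2]=00100 (head:  ^)
Step 4: in state A at pos -1, read 0 -> (A,0)->write 1,move R,goto B. Now: state=B, head=0, tape[-2..2]=01100 (head:   ^)
Step 5: in state B at pos 0, read 1 -> (B,1)->write 1,move R,goto B. Now: state=B, head=1, tape[-2..2]=01100 (head:    ^)
Step 6: in state B at pos 1, read 0 -> (B,0)->write 0,move L,goto C. Now: state=C, head=0, tape[-2..2]=01100 (head:   ^)
Step 7: in state C at pos 0, read 1 -> (C,1)->write 1,move L,goto A. Now: state=A, head=-1, tape[-2..2]=01100 (head:  ^)
Step 8: in state A at pos -1, read 1 -> (A,1)->write 1,move L,goto C. Now: state=C, head=-2, tape[-3..2]=001100 (head:  ^)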